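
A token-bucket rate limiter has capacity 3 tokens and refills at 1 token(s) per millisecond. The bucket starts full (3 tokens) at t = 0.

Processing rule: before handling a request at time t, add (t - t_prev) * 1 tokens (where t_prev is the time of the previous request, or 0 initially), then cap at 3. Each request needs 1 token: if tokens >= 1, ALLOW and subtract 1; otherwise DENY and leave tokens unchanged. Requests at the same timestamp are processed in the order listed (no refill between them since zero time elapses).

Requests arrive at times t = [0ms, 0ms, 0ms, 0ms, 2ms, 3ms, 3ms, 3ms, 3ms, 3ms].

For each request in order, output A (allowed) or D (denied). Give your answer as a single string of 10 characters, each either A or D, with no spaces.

Simulating step by step:
  req#1 t=0ms: ALLOW
  req#2 t=0ms: ALLOW
  req#3 t=0ms: ALLOW
  req#4 t=0ms: DENY
  req#5 t=2ms: ALLOW
  req#6 t=3ms: ALLOW
  req#7 t=3ms: ALLOW
  req#8 t=3ms: DENY
  req#9 t=3ms: DENY
  req#10 t=3ms: DENY

Answer: AAADAAADDD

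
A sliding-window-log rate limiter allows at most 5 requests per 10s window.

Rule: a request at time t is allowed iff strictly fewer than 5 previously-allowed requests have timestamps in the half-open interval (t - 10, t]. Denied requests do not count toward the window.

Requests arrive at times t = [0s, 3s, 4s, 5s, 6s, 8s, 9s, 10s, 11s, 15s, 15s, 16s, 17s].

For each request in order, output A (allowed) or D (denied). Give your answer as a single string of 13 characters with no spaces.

Answer: AAAAADDADAAAA

Derivation:
Tracking allowed requests in the window:
  req#1 t=0s: ALLOW
  req#2 t=3s: ALLOW
  req#3 t=4s: ALLOW
  req#4 t=5s: ALLOW
  req#5 t=6s: ALLOW
  req#6 t=8s: DENY
  req#7 t=9s: DENY
  req#8 t=10s: ALLOW
  req#9 t=11s: DENY
  req#10 t=15s: ALLOW
  req#11 t=15s: ALLOW
  req#12 t=16s: ALLOW
  req#13 t=17s: ALLOW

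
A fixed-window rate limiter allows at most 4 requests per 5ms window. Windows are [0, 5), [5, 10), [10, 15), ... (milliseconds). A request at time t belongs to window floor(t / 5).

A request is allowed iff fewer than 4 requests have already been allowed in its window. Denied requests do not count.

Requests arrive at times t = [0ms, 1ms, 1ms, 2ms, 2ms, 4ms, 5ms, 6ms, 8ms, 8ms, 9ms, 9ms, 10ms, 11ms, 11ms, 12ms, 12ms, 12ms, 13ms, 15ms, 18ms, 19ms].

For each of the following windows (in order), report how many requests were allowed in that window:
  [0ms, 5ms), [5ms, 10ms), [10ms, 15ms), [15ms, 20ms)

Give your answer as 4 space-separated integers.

Processing requests:
  req#1 t=0ms (window 0): ALLOW
  req#2 t=1ms (window 0): ALLOW
  req#3 t=1ms (window 0): ALLOW
  req#4 t=2ms (window 0): ALLOW
  req#5 t=2ms (window 0): DENY
  req#6 t=4ms (window 0): DENY
  req#7 t=5ms (window 1): ALLOW
  req#8 t=6ms (window 1): ALLOW
  req#9 t=8ms (window 1): ALLOW
  req#10 t=8ms (window 1): ALLOW
  req#11 t=9ms (window 1): DENY
  req#12 t=9ms (window 1): DENY
  req#13 t=10ms (window 2): ALLOW
  req#14 t=11ms (window 2): ALLOW
  req#15 t=11ms (window 2): ALLOW
  req#16 t=12ms (window 2): ALLOW
  req#17 t=12ms (window 2): DENY
  req#18 t=12ms (window 2): DENY
  req#19 t=13ms (window 2): DENY
  req#20 t=15ms (window 3): ALLOW
  req#21 t=18ms (window 3): ALLOW
  req#22 t=19ms (window 3): ALLOW

Allowed counts by window: 4 4 4 3

Answer: 4 4 4 3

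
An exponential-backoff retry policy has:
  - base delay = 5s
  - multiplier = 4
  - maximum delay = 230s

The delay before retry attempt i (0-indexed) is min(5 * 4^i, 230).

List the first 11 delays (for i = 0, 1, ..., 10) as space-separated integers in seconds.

Answer: 5 20 80 230 230 230 230 230 230 230 230

Derivation:
Computing each delay:
  i=0: min(5*4^0, 230) = 5
  i=1: min(5*4^1, 230) = 20
  i=2: min(5*4^2, 230) = 80
  i=3: min(5*4^3, 230) = 230
  i=4: min(5*4^4, 230) = 230
  i=5: min(5*4^5, 230) = 230
  i=6: min(5*4^6, 230) = 230
  i=7: min(5*4^7, 230) = 230
  i=8: min(5*4^8, 230) = 230
  i=9: min(5*4^9, 230) = 230
  i=10: min(5*4^10, 230) = 230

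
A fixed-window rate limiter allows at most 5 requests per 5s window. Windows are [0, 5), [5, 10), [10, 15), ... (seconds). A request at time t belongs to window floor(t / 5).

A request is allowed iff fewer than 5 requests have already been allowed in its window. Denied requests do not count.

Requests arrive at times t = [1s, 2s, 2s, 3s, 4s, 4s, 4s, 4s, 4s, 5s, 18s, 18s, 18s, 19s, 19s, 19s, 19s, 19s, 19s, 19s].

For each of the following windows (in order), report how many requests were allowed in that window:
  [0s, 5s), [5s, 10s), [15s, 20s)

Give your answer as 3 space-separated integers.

Answer: 5 1 5

Derivation:
Processing requests:
  req#1 t=1s (window 0): ALLOW
  req#2 t=2s (window 0): ALLOW
  req#3 t=2s (window 0): ALLOW
  req#4 t=3s (window 0): ALLOW
  req#5 t=4s (window 0): ALLOW
  req#6 t=4s (window 0): DENY
  req#7 t=4s (window 0): DENY
  req#8 t=4s (window 0): DENY
  req#9 t=4s (window 0): DENY
  req#10 t=5s (window 1): ALLOW
  req#11 t=18s (window 3): ALLOW
  req#12 t=18s (window 3): ALLOW
  req#13 t=18s (window 3): ALLOW
  req#14 t=19s (window 3): ALLOW
  req#15 t=19s (window 3): ALLOW
  req#16 t=19s (window 3): DENY
  req#17 t=19s (window 3): DENY
  req#18 t=19s (window 3): DENY
  req#19 t=19s (window 3): DENY
  req#20 t=19s (window 3): DENY

Allowed counts by window: 5 1 5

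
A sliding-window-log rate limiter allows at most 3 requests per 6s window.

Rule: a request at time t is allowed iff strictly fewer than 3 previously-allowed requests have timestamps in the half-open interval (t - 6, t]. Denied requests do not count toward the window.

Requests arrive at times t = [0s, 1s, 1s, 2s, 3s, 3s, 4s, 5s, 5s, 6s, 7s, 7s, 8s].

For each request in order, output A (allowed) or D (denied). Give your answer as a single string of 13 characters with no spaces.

Tracking allowed requests in the window:
  req#1 t=0s: ALLOW
  req#2 t=1s: ALLOW
  req#3 t=1s: ALLOW
  req#4 t=2s: DENY
  req#5 t=3s: DENY
  req#6 t=3s: DENY
  req#7 t=4s: DENY
  req#8 t=5s: DENY
  req#9 t=5s: DENY
  req#10 t=6s: ALLOW
  req#11 t=7s: ALLOW
  req#12 t=7s: ALLOW
  req#13 t=8s: DENY

Answer: AAADDDDDDAAAD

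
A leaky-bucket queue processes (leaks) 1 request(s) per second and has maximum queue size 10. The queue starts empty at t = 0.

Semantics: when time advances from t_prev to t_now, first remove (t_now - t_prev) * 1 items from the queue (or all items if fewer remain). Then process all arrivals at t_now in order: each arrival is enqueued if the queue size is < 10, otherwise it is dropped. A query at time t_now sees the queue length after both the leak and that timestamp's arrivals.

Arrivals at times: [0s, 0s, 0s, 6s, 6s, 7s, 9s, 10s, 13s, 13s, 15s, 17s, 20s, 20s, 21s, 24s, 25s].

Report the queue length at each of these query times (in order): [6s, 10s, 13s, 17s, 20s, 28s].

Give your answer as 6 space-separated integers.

Queue lengths at query times:
  query t=6s: backlog = 2
  query t=10s: backlog = 1
  query t=13s: backlog = 2
  query t=17s: backlog = 1
  query t=20s: backlog = 2
  query t=28s: backlog = 0

Answer: 2 1 2 1 2 0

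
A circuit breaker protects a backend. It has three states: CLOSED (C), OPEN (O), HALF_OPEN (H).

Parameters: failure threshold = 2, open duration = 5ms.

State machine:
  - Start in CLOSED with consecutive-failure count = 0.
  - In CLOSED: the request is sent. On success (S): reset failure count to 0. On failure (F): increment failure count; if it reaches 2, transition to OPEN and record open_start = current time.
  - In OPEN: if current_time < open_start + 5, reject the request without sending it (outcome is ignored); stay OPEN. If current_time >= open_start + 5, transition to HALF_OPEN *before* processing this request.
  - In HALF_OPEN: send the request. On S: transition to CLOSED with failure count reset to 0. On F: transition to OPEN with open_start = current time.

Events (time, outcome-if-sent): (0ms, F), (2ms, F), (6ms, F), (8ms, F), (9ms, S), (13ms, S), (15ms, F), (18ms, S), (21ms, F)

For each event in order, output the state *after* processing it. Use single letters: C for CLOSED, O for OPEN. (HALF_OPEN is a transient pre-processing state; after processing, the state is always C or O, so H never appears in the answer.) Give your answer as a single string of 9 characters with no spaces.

State after each event:
  event#1 t=0ms outcome=F: state=CLOSED
  event#2 t=2ms outcome=F: state=OPEN
  event#3 t=6ms outcome=F: state=OPEN
  event#4 t=8ms outcome=F: state=OPEN
  event#5 t=9ms outcome=S: state=OPEN
  event#6 t=13ms outcome=S: state=CLOSED
  event#7 t=15ms outcome=F: state=CLOSED
  event#8 t=18ms outcome=S: state=CLOSED
  event#9 t=21ms outcome=F: state=CLOSED

Answer: COOOOCCCC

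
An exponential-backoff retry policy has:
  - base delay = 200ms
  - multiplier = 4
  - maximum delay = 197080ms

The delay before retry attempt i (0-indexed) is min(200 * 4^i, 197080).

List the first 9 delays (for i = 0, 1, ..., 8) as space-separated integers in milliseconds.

Computing each delay:
  i=0: min(200*4^0, 197080) = 200
  i=1: min(200*4^1, 197080) = 800
  i=2: min(200*4^2, 197080) = 3200
  i=3: min(200*4^3, 197080) = 12800
  i=4: min(200*4^4, 197080) = 51200
  i=5: min(200*4^5, 197080) = 197080
  i=6: min(200*4^6, 197080) = 197080
  i=7: min(200*4^7, 197080) = 197080
  i=8: min(200*4^8, 197080) = 197080

Answer: 200 800 3200 12800 51200 197080 197080 197080 197080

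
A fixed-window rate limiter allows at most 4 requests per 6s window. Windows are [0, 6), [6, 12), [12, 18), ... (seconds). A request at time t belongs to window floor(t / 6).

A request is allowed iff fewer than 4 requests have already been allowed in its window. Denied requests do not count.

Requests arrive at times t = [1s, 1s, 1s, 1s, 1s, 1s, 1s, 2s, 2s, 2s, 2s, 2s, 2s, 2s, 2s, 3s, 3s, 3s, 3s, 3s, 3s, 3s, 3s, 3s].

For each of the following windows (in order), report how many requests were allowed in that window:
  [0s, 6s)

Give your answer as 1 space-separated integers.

Processing requests:
  req#1 t=1s (window 0): ALLOW
  req#2 t=1s (window 0): ALLOW
  req#3 t=1s (window 0): ALLOW
  req#4 t=1s (window 0): ALLOW
  req#5 t=1s (window 0): DENY
  req#6 t=1s (window 0): DENY
  req#7 t=1s (window 0): DENY
  req#8 t=2s (window 0): DENY
  req#9 t=2s (window 0): DENY
  req#10 t=2s (window 0): DENY
  req#11 t=2s (window 0): DENY
  req#12 t=2s (window 0): DENY
  req#13 t=2s (window 0): DENY
  req#14 t=2s (window 0): DENY
  req#15 t=2s (window 0): DENY
  req#16 t=3s (window 0): DENY
  req#17 t=3s (window 0): DENY
  req#18 t=3s (window 0): DENY
  req#19 t=3s (window 0): DENY
  req#20 t=3s (window 0): DENY
  req#21 t=3s (window 0): DENY
  req#22 t=3s (window 0): DENY
  req#23 t=3s (window 0): DENY
  req#24 t=3s (window 0): DENY

Allowed counts by window: 4

Answer: 4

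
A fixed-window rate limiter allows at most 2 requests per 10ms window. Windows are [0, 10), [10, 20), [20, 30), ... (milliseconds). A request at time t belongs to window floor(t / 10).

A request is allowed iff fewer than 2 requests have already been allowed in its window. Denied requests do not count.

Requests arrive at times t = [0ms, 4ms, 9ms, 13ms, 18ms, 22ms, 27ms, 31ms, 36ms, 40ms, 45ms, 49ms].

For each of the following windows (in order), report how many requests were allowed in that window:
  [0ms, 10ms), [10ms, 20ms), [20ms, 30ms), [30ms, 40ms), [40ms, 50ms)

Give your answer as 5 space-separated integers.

Processing requests:
  req#1 t=0ms (window 0): ALLOW
  req#2 t=4ms (window 0): ALLOW
  req#3 t=9ms (window 0): DENY
  req#4 t=13ms (window 1): ALLOW
  req#5 t=18ms (window 1): ALLOW
  req#6 t=22ms (window 2): ALLOW
  req#7 t=27ms (window 2): ALLOW
  req#8 t=31ms (window 3): ALLOW
  req#9 t=36ms (window 3): ALLOW
  req#10 t=40ms (window 4): ALLOW
  req#11 t=45ms (window 4): ALLOW
  req#12 t=49ms (window 4): DENY

Allowed counts by window: 2 2 2 2 2

Answer: 2 2 2 2 2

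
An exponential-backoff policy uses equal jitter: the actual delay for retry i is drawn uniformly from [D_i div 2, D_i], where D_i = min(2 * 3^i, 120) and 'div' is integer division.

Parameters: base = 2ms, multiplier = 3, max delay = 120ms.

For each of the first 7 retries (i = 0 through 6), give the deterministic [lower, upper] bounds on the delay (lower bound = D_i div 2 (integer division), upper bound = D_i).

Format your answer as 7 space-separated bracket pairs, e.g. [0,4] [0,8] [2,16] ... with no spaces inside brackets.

Computing bounds per retry:
  i=0: D_i=min(2*3^0,120)=2, bounds=[1,2]
  i=1: D_i=min(2*3^1,120)=6, bounds=[3,6]
  i=2: D_i=min(2*3^2,120)=18, bounds=[9,18]
  i=3: D_i=min(2*3^3,120)=54, bounds=[27,54]
  i=4: D_i=min(2*3^4,120)=120, bounds=[60,120]
  i=5: D_i=min(2*3^5,120)=120, bounds=[60,120]
  i=6: D_i=min(2*3^6,120)=120, bounds=[60,120]

Answer: [1,2] [3,6] [9,18] [27,54] [60,120] [60,120] [60,120]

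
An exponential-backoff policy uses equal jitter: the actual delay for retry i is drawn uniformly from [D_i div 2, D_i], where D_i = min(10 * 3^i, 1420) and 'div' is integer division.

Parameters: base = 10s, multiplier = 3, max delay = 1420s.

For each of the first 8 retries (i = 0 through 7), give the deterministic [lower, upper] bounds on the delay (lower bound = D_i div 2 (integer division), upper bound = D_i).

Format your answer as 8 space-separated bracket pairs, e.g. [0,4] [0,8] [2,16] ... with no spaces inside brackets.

Answer: [5,10] [15,30] [45,90] [135,270] [405,810] [710,1420] [710,1420] [710,1420]

Derivation:
Computing bounds per retry:
  i=0: D_i=min(10*3^0,1420)=10, bounds=[5,10]
  i=1: D_i=min(10*3^1,1420)=30, bounds=[15,30]
  i=2: D_i=min(10*3^2,1420)=90, bounds=[45,90]
  i=3: D_i=min(10*3^3,1420)=270, bounds=[135,270]
  i=4: D_i=min(10*3^4,1420)=810, bounds=[405,810]
  i=5: D_i=min(10*3^5,1420)=1420, bounds=[710,1420]
  i=6: D_i=min(10*3^6,1420)=1420, bounds=[710,1420]
  i=7: D_i=min(10*3^7,1420)=1420, bounds=[710,1420]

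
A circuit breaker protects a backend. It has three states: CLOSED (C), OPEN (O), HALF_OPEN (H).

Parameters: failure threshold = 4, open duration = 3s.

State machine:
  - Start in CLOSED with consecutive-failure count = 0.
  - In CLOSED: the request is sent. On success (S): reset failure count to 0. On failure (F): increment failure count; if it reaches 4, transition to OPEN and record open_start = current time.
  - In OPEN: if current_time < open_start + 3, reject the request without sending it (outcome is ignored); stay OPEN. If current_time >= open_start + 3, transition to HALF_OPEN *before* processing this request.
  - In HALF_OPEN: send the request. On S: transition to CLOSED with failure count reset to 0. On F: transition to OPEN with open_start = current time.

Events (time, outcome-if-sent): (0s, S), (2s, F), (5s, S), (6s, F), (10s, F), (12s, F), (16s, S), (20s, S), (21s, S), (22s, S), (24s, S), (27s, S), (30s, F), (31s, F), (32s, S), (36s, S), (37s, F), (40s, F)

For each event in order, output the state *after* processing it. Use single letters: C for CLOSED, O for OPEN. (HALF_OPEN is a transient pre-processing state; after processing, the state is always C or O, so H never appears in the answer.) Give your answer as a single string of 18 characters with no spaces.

Answer: CCCCCCCCCCCCCCCCCC

Derivation:
State after each event:
  event#1 t=0s outcome=S: state=CLOSED
  event#2 t=2s outcome=F: state=CLOSED
  event#3 t=5s outcome=S: state=CLOSED
  event#4 t=6s outcome=F: state=CLOSED
  event#5 t=10s outcome=F: state=CLOSED
  event#6 t=12s outcome=F: state=CLOSED
  event#7 t=16s outcome=S: state=CLOSED
  event#8 t=20s outcome=S: state=CLOSED
  event#9 t=21s outcome=S: state=CLOSED
  event#10 t=22s outcome=S: state=CLOSED
  event#11 t=24s outcome=S: state=CLOSED
  event#12 t=27s outcome=S: state=CLOSED
  event#13 t=30s outcome=F: state=CLOSED
  event#14 t=31s outcome=F: state=CLOSED
  event#15 t=32s outcome=S: state=CLOSED
  event#16 t=36s outcome=S: state=CLOSED
  event#17 t=37s outcome=F: state=CLOSED
  event#18 t=40s outcome=F: state=CLOSED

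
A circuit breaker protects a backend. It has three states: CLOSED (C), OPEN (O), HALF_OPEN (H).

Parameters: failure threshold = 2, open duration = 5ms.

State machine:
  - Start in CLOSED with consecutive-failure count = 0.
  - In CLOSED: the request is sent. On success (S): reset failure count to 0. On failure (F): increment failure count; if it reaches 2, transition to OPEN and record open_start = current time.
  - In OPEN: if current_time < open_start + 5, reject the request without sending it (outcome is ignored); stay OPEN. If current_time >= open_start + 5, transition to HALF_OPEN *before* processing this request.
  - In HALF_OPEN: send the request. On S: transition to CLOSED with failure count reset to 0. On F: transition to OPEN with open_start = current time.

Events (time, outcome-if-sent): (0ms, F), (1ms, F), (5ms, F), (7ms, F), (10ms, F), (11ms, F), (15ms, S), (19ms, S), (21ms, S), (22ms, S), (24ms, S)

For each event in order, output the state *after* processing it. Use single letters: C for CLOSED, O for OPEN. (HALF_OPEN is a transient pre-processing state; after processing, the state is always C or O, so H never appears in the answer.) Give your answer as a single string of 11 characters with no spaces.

State after each event:
  event#1 t=0ms outcome=F: state=CLOSED
  event#2 t=1ms outcome=F: state=OPEN
  event#3 t=5ms outcome=F: state=OPEN
  event#4 t=7ms outcome=F: state=OPEN
  event#5 t=10ms outcome=F: state=OPEN
  event#6 t=11ms outcome=F: state=OPEN
  event#7 t=15ms outcome=S: state=CLOSED
  event#8 t=19ms outcome=S: state=CLOSED
  event#9 t=21ms outcome=S: state=CLOSED
  event#10 t=22ms outcome=S: state=CLOSED
  event#11 t=24ms outcome=S: state=CLOSED

Answer: COOOOOCCCCC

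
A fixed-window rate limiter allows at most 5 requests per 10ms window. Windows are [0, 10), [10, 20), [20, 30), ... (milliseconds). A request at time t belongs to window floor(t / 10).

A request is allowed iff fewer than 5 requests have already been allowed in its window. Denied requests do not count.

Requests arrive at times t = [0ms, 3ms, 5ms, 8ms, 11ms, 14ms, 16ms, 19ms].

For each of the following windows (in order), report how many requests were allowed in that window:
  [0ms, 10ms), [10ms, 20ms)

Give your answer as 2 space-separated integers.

Processing requests:
  req#1 t=0ms (window 0): ALLOW
  req#2 t=3ms (window 0): ALLOW
  req#3 t=5ms (window 0): ALLOW
  req#4 t=8ms (window 0): ALLOW
  req#5 t=11ms (window 1): ALLOW
  req#6 t=14ms (window 1): ALLOW
  req#7 t=16ms (window 1): ALLOW
  req#8 t=19ms (window 1): ALLOW

Allowed counts by window: 4 4

Answer: 4 4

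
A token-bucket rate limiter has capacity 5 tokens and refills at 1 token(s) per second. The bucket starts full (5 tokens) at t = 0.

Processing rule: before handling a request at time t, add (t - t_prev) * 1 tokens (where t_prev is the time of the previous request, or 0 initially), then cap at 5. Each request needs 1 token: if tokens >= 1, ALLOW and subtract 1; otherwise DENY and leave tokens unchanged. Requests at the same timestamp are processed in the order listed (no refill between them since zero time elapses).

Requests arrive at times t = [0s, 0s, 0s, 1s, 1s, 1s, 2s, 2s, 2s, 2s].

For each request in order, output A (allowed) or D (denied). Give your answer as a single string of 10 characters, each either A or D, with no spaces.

Simulating step by step:
  req#1 t=0s: ALLOW
  req#2 t=0s: ALLOW
  req#3 t=0s: ALLOW
  req#4 t=1s: ALLOW
  req#5 t=1s: ALLOW
  req#6 t=1s: ALLOW
  req#7 t=2s: ALLOW
  req#8 t=2s: DENY
  req#9 t=2s: DENY
  req#10 t=2s: DENY

Answer: AAAAAAADDD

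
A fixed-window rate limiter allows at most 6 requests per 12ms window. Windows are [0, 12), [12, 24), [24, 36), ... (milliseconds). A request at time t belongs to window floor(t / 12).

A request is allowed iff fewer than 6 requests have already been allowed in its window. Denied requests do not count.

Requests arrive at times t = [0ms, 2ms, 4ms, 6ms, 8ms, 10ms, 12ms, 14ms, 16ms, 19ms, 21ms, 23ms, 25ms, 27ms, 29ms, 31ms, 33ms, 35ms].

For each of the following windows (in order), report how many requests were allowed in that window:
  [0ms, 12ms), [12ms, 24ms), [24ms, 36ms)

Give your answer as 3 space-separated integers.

Answer: 6 6 6

Derivation:
Processing requests:
  req#1 t=0ms (window 0): ALLOW
  req#2 t=2ms (window 0): ALLOW
  req#3 t=4ms (window 0): ALLOW
  req#4 t=6ms (window 0): ALLOW
  req#5 t=8ms (window 0): ALLOW
  req#6 t=10ms (window 0): ALLOW
  req#7 t=12ms (window 1): ALLOW
  req#8 t=14ms (window 1): ALLOW
  req#9 t=16ms (window 1): ALLOW
  req#10 t=19ms (window 1): ALLOW
  req#11 t=21ms (window 1): ALLOW
  req#12 t=23ms (window 1): ALLOW
  req#13 t=25ms (window 2): ALLOW
  req#14 t=27ms (window 2): ALLOW
  req#15 t=29ms (window 2): ALLOW
  req#16 t=31ms (window 2): ALLOW
  req#17 t=33ms (window 2): ALLOW
  req#18 t=35ms (window 2): ALLOW

Allowed counts by window: 6 6 6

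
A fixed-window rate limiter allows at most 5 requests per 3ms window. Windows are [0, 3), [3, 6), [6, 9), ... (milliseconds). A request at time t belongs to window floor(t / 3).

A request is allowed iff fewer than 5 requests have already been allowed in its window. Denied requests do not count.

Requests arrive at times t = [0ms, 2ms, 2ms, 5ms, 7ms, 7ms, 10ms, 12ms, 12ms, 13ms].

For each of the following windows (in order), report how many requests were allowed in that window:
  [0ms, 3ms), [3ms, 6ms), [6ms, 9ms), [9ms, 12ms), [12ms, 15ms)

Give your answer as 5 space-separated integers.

Answer: 3 1 2 1 3

Derivation:
Processing requests:
  req#1 t=0ms (window 0): ALLOW
  req#2 t=2ms (window 0): ALLOW
  req#3 t=2ms (window 0): ALLOW
  req#4 t=5ms (window 1): ALLOW
  req#5 t=7ms (window 2): ALLOW
  req#6 t=7ms (window 2): ALLOW
  req#7 t=10ms (window 3): ALLOW
  req#8 t=12ms (window 4): ALLOW
  req#9 t=12ms (window 4): ALLOW
  req#10 t=13ms (window 4): ALLOW

Allowed counts by window: 3 1 2 1 3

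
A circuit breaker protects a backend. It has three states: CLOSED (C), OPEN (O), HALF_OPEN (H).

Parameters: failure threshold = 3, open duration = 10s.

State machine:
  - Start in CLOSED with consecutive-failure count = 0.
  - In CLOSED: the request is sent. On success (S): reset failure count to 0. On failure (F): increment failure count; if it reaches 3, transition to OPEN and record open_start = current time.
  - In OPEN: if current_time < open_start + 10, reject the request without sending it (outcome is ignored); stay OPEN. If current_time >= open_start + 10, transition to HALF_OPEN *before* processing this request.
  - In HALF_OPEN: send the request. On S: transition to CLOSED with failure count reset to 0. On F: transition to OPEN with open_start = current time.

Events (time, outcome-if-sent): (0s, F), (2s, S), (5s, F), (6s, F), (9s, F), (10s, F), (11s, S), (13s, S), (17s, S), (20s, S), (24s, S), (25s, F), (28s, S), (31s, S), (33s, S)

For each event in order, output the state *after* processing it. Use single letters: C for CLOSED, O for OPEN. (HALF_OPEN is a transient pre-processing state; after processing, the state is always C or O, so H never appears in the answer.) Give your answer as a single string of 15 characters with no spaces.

State after each event:
  event#1 t=0s outcome=F: state=CLOSED
  event#2 t=2s outcome=S: state=CLOSED
  event#3 t=5s outcome=F: state=CLOSED
  event#4 t=6s outcome=F: state=CLOSED
  event#5 t=9s outcome=F: state=OPEN
  event#6 t=10s outcome=F: state=OPEN
  event#7 t=11s outcome=S: state=OPEN
  event#8 t=13s outcome=S: state=OPEN
  event#9 t=17s outcome=S: state=OPEN
  event#10 t=20s outcome=S: state=CLOSED
  event#11 t=24s outcome=S: state=CLOSED
  event#12 t=25s outcome=F: state=CLOSED
  event#13 t=28s outcome=S: state=CLOSED
  event#14 t=31s outcome=S: state=CLOSED
  event#15 t=33s outcome=S: state=CLOSED

Answer: CCCCOOOOOCCCCCC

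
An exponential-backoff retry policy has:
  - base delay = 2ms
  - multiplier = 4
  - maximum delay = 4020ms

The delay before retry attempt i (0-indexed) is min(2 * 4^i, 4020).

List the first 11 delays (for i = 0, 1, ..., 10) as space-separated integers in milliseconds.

Computing each delay:
  i=0: min(2*4^0, 4020) = 2
  i=1: min(2*4^1, 4020) = 8
  i=2: min(2*4^2, 4020) = 32
  i=3: min(2*4^3, 4020) = 128
  i=4: min(2*4^4, 4020) = 512
  i=5: min(2*4^5, 4020) = 2048
  i=6: min(2*4^6, 4020) = 4020
  i=7: min(2*4^7, 4020) = 4020
  i=8: min(2*4^8, 4020) = 4020
  i=9: min(2*4^9, 4020) = 4020
  i=10: min(2*4^10, 4020) = 4020

Answer: 2 8 32 128 512 2048 4020 4020 4020 4020 4020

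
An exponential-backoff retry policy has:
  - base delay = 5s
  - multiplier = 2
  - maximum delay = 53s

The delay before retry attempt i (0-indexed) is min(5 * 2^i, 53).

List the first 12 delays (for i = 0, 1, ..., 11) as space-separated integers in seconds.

Computing each delay:
  i=0: min(5*2^0, 53) = 5
  i=1: min(5*2^1, 53) = 10
  i=2: min(5*2^2, 53) = 20
  i=3: min(5*2^3, 53) = 40
  i=4: min(5*2^4, 53) = 53
  i=5: min(5*2^5, 53) = 53
  i=6: min(5*2^6, 53) = 53
  i=7: min(5*2^7, 53) = 53
  i=8: min(5*2^8, 53) = 53
  i=9: min(5*2^9, 53) = 53
  i=10: min(5*2^10, 53) = 53
  i=11: min(5*2^11, 53) = 53

Answer: 5 10 20 40 53 53 53 53 53 53 53 53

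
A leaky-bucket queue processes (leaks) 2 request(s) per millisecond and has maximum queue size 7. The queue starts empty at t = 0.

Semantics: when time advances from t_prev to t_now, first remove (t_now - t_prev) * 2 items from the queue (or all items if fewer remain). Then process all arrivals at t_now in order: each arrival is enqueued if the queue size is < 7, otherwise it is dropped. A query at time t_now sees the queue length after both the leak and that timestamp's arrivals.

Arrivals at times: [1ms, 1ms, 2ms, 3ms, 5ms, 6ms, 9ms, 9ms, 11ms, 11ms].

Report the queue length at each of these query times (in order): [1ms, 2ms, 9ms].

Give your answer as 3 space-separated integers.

Answer: 2 1 2

Derivation:
Queue lengths at query times:
  query t=1ms: backlog = 2
  query t=2ms: backlog = 1
  query t=9ms: backlog = 2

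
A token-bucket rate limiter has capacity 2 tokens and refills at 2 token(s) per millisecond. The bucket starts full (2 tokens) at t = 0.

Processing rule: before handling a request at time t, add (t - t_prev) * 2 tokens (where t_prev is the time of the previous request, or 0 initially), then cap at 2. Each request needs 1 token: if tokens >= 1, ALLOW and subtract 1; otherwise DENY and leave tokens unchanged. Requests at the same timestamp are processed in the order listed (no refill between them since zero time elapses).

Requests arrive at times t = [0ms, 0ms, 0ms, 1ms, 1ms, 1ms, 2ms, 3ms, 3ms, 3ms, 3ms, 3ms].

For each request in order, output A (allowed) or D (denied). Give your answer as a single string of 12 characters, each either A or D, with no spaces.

Answer: AADAADAAADDD

Derivation:
Simulating step by step:
  req#1 t=0ms: ALLOW
  req#2 t=0ms: ALLOW
  req#3 t=0ms: DENY
  req#4 t=1ms: ALLOW
  req#5 t=1ms: ALLOW
  req#6 t=1ms: DENY
  req#7 t=2ms: ALLOW
  req#8 t=3ms: ALLOW
  req#9 t=3ms: ALLOW
  req#10 t=3ms: DENY
  req#11 t=3ms: DENY
  req#12 t=3ms: DENY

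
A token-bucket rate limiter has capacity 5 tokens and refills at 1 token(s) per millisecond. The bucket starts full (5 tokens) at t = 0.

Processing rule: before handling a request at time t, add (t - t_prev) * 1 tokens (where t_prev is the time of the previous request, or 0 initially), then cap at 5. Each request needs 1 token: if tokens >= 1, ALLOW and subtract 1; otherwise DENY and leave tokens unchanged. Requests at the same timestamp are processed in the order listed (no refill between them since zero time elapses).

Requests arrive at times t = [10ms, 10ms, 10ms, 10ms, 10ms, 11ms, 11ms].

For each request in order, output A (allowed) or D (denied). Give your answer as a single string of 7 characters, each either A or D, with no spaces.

Answer: AAAAAAD

Derivation:
Simulating step by step:
  req#1 t=10ms: ALLOW
  req#2 t=10ms: ALLOW
  req#3 t=10ms: ALLOW
  req#4 t=10ms: ALLOW
  req#5 t=10ms: ALLOW
  req#6 t=11ms: ALLOW
  req#7 t=11ms: DENY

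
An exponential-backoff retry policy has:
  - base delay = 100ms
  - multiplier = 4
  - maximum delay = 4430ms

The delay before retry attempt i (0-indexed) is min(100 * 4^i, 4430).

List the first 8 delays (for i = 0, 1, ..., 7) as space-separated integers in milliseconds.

Answer: 100 400 1600 4430 4430 4430 4430 4430

Derivation:
Computing each delay:
  i=0: min(100*4^0, 4430) = 100
  i=1: min(100*4^1, 4430) = 400
  i=2: min(100*4^2, 4430) = 1600
  i=3: min(100*4^3, 4430) = 4430
  i=4: min(100*4^4, 4430) = 4430
  i=5: min(100*4^5, 4430) = 4430
  i=6: min(100*4^6, 4430) = 4430
  i=7: min(100*4^7, 4430) = 4430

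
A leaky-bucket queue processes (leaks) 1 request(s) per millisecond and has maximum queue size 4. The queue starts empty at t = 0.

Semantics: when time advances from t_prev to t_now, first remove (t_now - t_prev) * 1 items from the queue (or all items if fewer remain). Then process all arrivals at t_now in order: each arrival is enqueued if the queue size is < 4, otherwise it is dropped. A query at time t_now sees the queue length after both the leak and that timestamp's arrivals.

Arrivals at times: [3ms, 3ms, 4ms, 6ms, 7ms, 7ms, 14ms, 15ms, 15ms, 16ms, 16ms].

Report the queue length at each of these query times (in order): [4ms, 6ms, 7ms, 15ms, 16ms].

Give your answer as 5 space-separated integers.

Answer: 2 1 2 2 3

Derivation:
Queue lengths at query times:
  query t=4ms: backlog = 2
  query t=6ms: backlog = 1
  query t=7ms: backlog = 2
  query t=15ms: backlog = 2
  query t=16ms: backlog = 3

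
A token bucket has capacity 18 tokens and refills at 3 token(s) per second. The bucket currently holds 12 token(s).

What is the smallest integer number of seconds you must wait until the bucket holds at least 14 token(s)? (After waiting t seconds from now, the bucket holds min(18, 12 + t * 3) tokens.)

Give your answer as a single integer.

Answer: 1

Derivation:
Need 12 + t * 3 >= 14, so t >= 2/3.
Smallest integer t = ceil(2/3) = 1.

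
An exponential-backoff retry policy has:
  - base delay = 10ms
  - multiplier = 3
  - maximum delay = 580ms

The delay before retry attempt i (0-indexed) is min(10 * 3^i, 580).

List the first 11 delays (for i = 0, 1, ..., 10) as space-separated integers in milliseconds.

Computing each delay:
  i=0: min(10*3^0, 580) = 10
  i=1: min(10*3^1, 580) = 30
  i=2: min(10*3^2, 580) = 90
  i=3: min(10*3^3, 580) = 270
  i=4: min(10*3^4, 580) = 580
  i=5: min(10*3^5, 580) = 580
  i=6: min(10*3^6, 580) = 580
  i=7: min(10*3^7, 580) = 580
  i=8: min(10*3^8, 580) = 580
  i=9: min(10*3^9, 580) = 580
  i=10: min(10*3^10, 580) = 580

Answer: 10 30 90 270 580 580 580 580 580 580 580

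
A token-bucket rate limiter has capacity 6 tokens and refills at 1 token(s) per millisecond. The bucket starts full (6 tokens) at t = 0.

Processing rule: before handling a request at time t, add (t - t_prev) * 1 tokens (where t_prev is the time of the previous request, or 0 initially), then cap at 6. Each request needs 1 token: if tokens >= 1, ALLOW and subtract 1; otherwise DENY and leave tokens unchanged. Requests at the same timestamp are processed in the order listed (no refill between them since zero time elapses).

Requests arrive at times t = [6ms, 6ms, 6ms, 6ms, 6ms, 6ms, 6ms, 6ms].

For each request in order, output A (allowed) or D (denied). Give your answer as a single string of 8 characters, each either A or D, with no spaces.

Answer: AAAAAADD

Derivation:
Simulating step by step:
  req#1 t=6ms: ALLOW
  req#2 t=6ms: ALLOW
  req#3 t=6ms: ALLOW
  req#4 t=6ms: ALLOW
  req#5 t=6ms: ALLOW
  req#6 t=6ms: ALLOW
  req#7 t=6ms: DENY
  req#8 t=6ms: DENY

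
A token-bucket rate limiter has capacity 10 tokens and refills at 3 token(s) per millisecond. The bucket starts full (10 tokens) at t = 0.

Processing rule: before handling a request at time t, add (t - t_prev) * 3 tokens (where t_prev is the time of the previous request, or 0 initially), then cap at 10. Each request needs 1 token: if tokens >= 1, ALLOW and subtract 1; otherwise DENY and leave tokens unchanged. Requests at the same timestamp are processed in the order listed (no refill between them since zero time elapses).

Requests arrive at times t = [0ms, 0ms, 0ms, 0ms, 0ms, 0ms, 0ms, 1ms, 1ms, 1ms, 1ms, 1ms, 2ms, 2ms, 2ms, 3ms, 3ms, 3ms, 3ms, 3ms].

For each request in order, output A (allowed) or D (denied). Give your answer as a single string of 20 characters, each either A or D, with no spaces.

Simulating step by step:
  req#1 t=0ms: ALLOW
  req#2 t=0ms: ALLOW
  req#3 t=0ms: ALLOW
  req#4 t=0ms: ALLOW
  req#5 t=0ms: ALLOW
  req#6 t=0ms: ALLOW
  req#7 t=0ms: ALLOW
  req#8 t=1ms: ALLOW
  req#9 t=1ms: ALLOW
  req#10 t=1ms: ALLOW
  req#11 t=1ms: ALLOW
  req#12 t=1ms: ALLOW
  req#13 t=2ms: ALLOW
  req#14 t=2ms: ALLOW
  req#15 t=2ms: ALLOW
  req#16 t=3ms: ALLOW
  req#17 t=3ms: ALLOW
  req#18 t=3ms: ALLOW
  req#19 t=3ms: ALLOW
  req#20 t=3ms: DENY

Answer: AAAAAAAAAAAAAAAAAAAD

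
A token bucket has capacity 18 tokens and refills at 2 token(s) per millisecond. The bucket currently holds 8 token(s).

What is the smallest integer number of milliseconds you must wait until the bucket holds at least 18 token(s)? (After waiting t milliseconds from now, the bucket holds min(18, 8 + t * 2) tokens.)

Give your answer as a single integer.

Need 8 + t * 2 >= 18, so t >= 10/2.
Smallest integer t = ceil(10/2) = 5.

Answer: 5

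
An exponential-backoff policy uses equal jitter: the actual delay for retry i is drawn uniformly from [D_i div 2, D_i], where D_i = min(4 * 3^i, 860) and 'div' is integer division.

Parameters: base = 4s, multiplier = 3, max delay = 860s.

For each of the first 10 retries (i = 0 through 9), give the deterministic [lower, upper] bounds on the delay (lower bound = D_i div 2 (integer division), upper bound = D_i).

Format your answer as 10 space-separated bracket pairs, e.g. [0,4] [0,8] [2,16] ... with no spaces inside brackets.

Computing bounds per retry:
  i=0: D_i=min(4*3^0,860)=4, bounds=[2,4]
  i=1: D_i=min(4*3^1,860)=12, bounds=[6,12]
  i=2: D_i=min(4*3^2,860)=36, bounds=[18,36]
  i=3: D_i=min(4*3^3,860)=108, bounds=[54,108]
  i=4: D_i=min(4*3^4,860)=324, bounds=[162,324]
  i=5: D_i=min(4*3^5,860)=860, bounds=[430,860]
  i=6: D_i=min(4*3^6,860)=860, bounds=[430,860]
  i=7: D_i=min(4*3^7,860)=860, bounds=[430,860]
  i=8: D_i=min(4*3^8,860)=860, bounds=[430,860]
  i=9: D_i=min(4*3^9,860)=860, bounds=[430,860]

Answer: [2,4] [6,12] [18,36] [54,108] [162,324] [430,860] [430,860] [430,860] [430,860] [430,860]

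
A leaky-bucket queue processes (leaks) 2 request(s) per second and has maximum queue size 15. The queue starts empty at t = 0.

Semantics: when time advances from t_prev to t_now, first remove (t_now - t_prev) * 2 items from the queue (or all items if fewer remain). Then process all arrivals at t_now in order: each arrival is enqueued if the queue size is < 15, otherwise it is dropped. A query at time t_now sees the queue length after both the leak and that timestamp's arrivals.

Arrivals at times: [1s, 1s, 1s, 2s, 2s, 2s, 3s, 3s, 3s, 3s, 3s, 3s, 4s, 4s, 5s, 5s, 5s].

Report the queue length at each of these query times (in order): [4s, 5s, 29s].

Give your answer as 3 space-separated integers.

Queue lengths at query times:
  query t=4s: backlog = 8
  query t=5s: backlog = 9
  query t=29s: backlog = 0

Answer: 8 9 0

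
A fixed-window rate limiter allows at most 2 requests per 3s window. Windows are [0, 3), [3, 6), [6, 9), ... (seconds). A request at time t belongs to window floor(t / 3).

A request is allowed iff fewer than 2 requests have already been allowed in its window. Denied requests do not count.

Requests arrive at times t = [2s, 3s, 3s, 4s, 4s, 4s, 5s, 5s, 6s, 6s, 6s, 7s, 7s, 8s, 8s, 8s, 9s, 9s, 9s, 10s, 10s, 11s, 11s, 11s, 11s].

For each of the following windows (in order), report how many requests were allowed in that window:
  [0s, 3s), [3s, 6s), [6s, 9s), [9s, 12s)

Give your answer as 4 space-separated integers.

Answer: 1 2 2 2

Derivation:
Processing requests:
  req#1 t=2s (window 0): ALLOW
  req#2 t=3s (window 1): ALLOW
  req#3 t=3s (window 1): ALLOW
  req#4 t=4s (window 1): DENY
  req#5 t=4s (window 1): DENY
  req#6 t=4s (window 1): DENY
  req#7 t=5s (window 1): DENY
  req#8 t=5s (window 1): DENY
  req#9 t=6s (window 2): ALLOW
  req#10 t=6s (window 2): ALLOW
  req#11 t=6s (window 2): DENY
  req#12 t=7s (window 2): DENY
  req#13 t=7s (window 2): DENY
  req#14 t=8s (window 2): DENY
  req#15 t=8s (window 2): DENY
  req#16 t=8s (window 2): DENY
  req#17 t=9s (window 3): ALLOW
  req#18 t=9s (window 3): ALLOW
  req#19 t=9s (window 3): DENY
  req#20 t=10s (window 3): DENY
  req#21 t=10s (window 3): DENY
  req#22 t=11s (window 3): DENY
  req#23 t=11s (window 3): DENY
  req#24 t=11s (window 3): DENY
  req#25 t=11s (window 3): DENY

Allowed counts by window: 1 2 2 2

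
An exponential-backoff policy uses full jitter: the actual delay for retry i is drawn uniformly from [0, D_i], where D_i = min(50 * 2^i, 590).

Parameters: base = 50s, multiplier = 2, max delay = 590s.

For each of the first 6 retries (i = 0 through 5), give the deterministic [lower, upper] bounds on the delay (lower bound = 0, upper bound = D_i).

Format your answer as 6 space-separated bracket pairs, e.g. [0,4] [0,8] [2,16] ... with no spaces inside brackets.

Answer: [0,50] [0,100] [0,200] [0,400] [0,590] [0,590]

Derivation:
Computing bounds per retry:
  i=0: D_i=min(50*2^0,590)=50, bounds=[0,50]
  i=1: D_i=min(50*2^1,590)=100, bounds=[0,100]
  i=2: D_i=min(50*2^2,590)=200, bounds=[0,200]
  i=3: D_i=min(50*2^3,590)=400, bounds=[0,400]
  i=4: D_i=min(50*2^4,590)=590, bounds=[0,590]
  i=5: D_i=min(50*2^5,590)=590, bounds=[0,590]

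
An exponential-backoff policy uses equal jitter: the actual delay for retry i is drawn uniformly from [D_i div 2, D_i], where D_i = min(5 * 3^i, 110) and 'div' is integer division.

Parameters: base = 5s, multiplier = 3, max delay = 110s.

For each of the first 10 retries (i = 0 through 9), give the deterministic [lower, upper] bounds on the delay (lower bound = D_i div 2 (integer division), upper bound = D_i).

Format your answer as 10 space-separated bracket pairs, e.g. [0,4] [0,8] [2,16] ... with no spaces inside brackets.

Computing bounds per retry:
  i=0: D_i=min(5*3^0,110)=5, bounds=[2,5]
  i=1: D_i=min(5*3^1,110)=15, bounds=[7,15]
  i=2: D_i=min(5*3^2,110)=45, bounds=[22,45]
  i=3: D_i=min(5*3^3,110)=110, bounds=[55,110]
  i=4: D_i=min(5*3^4,110)=110, bounds=[55,110]
  i=5: D_i=min(5*3^5,110)=110, bounds=[55,110]
  i=6: D_i=min(5*3^6,110)=110, bounds=[55,110]
  i=7: D_i=min(5*3^7,110)=110, bounds=[55,110]
  i=8: D_i=min(5*3^8,110)=110, bounds=[55,110]
  i=9: D_i=min(5*3^9,110)=110, bounds=[55,110]

Answer: [2,5] [7,15] [22,45] [55,110] [55,110] [55,110] [55,110] [55,110] [55,110] [55,110]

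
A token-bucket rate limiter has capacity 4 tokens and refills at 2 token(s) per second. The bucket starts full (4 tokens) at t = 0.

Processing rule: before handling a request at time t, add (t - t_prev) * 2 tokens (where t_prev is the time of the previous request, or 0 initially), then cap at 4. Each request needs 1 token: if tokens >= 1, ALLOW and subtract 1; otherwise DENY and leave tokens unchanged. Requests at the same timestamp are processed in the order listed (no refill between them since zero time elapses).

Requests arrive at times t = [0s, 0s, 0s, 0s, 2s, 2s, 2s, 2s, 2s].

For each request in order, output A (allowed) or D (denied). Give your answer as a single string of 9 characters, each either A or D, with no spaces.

Answer: AAAAAAAAD

Derivation:
Simulating step by step:
  req#1 t=0s: ALLOW
  req#2 t=0s: ALLOW
  req#3 t=0s: ALLOW
  req#4 t=0s: ALLOW
  req#5 t=2s: ALLOW
  req#6 t=2s: ALLOW
  req#7 t=2s: ALLOW
  req#8 t=2s: ALLOW
  req#9 t=2s: DENY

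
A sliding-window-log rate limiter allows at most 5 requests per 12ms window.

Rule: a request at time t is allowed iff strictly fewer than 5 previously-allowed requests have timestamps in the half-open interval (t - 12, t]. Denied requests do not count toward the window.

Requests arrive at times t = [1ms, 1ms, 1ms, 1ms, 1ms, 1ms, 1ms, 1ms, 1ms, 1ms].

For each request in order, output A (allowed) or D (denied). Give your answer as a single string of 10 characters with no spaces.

Answer: AAAAADDDDD

Derivation:
Tracking allowed requests in the window:
  req#1 t=1ms: ALLOW
  req#2 t=1ms: ALLOW
  req#3 t=1ms: ALLOW
  req#4 t=1ms: ALLOW
  req#5 t=1ms: ALLOW
  req#6 t=1ms: DENY
  req#7 t=1ms: DENY
  req#8 t=1ms: DENY
  req#9 t=1ms: DENY
  req#10 t=1ms: DENY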